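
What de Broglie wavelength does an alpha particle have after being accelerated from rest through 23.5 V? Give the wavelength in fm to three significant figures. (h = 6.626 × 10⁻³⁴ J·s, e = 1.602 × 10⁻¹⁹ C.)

KE = 2eV = 2 × 1.602 × 10⁻¹⁹ × 23.50 = 7.529 × 10⁻¹⁸ J.
p = √(2mKE) = √(2 × 6.645 × 10⁻²⁷ × 7.529 × 10⁻¹⁸) = 3.163 × 10⁻²² kg·m/s.
λ = h/p = 6.626 × 10⁻³⁴ / 3.163 × 10⁻²² = 2.09 × 10⁻¹² m = 2090 fm.

λ = 2090 fm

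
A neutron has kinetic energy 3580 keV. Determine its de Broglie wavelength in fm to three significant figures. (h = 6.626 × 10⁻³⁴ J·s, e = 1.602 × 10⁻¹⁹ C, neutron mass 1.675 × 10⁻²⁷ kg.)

KE = 3580 keV = 5.735 × 10⁻¹³ J.
p = √(2mKE) = √(2 × 1.675 × 10⁻²⁷ × 5.735 × 10⁻¹³) = 4.383 × 10⁻²⁰ kg·m/s.
λ = h/p = 6.626 × 10⁻³⁴ / 4.383 × 10⁻²⁰ = 1.51 × 10⁻¹⁴ m = 15.1 fm.

λ = 15.1 fm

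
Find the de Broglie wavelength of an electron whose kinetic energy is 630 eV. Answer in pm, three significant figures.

λ = 48.9 pm

KE = 630 eV = 1.009 × 10⁻¹⁶ J.
p = √(2mKE) = √(2 × 9.109 × 10⁻³¹ × 1.009 × 10⁻¹⁶) = 1.356 × 10⁻²³ kg·m/s.
λ = h/p = 6.626 × 10⁻³⁴ / 1.356 × 10⁻²³ = 4.89 × 10⁻¹¹ m = 48.9 pm.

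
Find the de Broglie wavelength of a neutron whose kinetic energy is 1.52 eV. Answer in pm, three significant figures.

KE = 1.52 eV = 2.435 × 10⁻¹⁹ J.
p = √(2mKE) = √(2 × 1.675 × 10⁻²⁷ × 2.435 × 10⁻¹⁹) = 2.856 × 10⁻²³ kg·m/s.
λ = h/p = 6.626 × 10⁻³⁴ / 2.856 × 10⁻²³ = 2.32 × 10⁻¹¹ m = 23.2 pm.

λ = 23.2 pm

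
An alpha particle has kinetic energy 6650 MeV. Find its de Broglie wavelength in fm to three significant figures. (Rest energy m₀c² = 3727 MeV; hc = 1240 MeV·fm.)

Total energy E = KE + m₀c² = 6650 + 3727 = 10377 MeV.
(pc)² = E² − (m₀c²)² = (10377)² − (3727)² = 9.379 × 10⁷ MeV², so pc = 9685 MeV.
λ = hc/(pc) = 1240 MeV·fm / 9685 MeV = 0.128 fm.

λ = 0.128 fm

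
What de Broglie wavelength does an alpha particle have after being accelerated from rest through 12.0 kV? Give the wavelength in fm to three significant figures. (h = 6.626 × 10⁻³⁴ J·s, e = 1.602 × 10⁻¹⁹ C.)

λ = 92.7 fm

KE = 2eV = 2 × 1.602 × 10⁻¹⁹ × 1.200 × 10⁴ = 3.845 × 10⁻¹⁵ J.
p = √(2mKE) = √(2 × 6.645 × 10⁻²⁷ × 3.845 × 10⁻¹⁵) = 7.148 × 10⁻²¹ kg·m/s.
λ = h/p = 6.626 × 10⁻³⁴ / 7.148 × 10⁻²¹ = 9.27 × 10⁻¹⁴ m = 92.7 fm.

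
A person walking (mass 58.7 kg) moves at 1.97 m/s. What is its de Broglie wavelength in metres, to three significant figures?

p = mv = 58.7 × 1.97 = 1.156 × 10² kg·m/s.
λ = h/p = 6.626 × 10⁻³⁴ / 1.156 × 10² = 5.73 × 10⁻³⁶ m.

λ = 5.73 × 10⁻³⁶ m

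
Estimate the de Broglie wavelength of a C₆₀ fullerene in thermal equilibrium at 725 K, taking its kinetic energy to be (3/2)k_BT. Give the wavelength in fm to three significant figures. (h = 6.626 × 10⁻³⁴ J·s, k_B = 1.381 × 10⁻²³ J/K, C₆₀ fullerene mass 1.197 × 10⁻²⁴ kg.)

KE = (3/2)k_BT = 1.5 × 1.381 × 10⁻²³ × 725 = 1.502 × 10⁻²⁰ J.
p = √(2mKE) = √(2 × 1.197 × 10⁻²⁴ × 1.502 × 10⁻²⁰) = 1.896 × 10⁻²² kg·m/s.
λ = h/p = 3.49 × 10⁻¹² m = 3490 fm.

λ = 3490 fm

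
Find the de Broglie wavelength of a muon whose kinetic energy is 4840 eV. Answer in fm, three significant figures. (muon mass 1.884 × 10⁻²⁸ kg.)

KE = 4840 eV = 7.754 × 10⁻¹⁶ J.
p = √(2mKE) = √(2 × 1.884 × 10⁻²⁸ × 7.754 × 10⁻¹⁶) = 5.405 × 10⁻²² kg·m/s.
λ = h/p = 6.626 × 10⁻³⁴ / 5.405 × 10⁻²² = 1.23 × 10⁻¹² m = 1230 fm.

λ = 1230 fm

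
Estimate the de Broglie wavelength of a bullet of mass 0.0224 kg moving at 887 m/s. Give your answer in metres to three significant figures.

p = mv = 0.0224 × 887 = 1.987 × 10¹ kg·m/s.
λ = h/p = 6.626 × 10⁻³⁴ / 1.987 × 10¹ = 3.33 × 10⁻³⁵ m.

λ = 3.33 × 10⁻³⁵ m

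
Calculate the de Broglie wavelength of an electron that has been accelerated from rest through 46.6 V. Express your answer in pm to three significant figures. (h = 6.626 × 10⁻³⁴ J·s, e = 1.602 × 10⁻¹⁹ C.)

λ = 180 pm

KE = eV = 1.602 × 10⁻¹⁹ × 46.60 = 7.465 × 10⁻¹⁸ J.
p = √(2mKE) = √(2 × 9.109 × 10⁻³¹ × 7.465 × 10⁻¹⁸) = 3.688 × 10⁻²⁴ kg·m/s.
λ = h/p = 6.626 × 10⁻³⁴ / 3.688 × 10⁻²⁴ = 1.80 × 10⁻¹⁰ m = 180 pm.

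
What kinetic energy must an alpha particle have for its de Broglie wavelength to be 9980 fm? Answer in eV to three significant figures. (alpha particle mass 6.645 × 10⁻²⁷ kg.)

KE = 2.07 eV

p = h/λ = 6.626 × 10⁻³⁴ / 9.980 × 10⁻¹² = 6.639 × 10⁻²³ kg·m/s.
KE = p²/(2m) = (6.639 × 10⁻²³)² / (2 × 6.645 × 10⁻²⁷) = 3.317 × 10⁻¹⁹ J = 2.07 eV.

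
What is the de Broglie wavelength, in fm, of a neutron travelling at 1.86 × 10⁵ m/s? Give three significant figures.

λ = 2130 fm

p = mv = 1.675 × 10⁻²⁷ × 1.86 × 10⁵ = 3.115 × 10⁻²² kg·m/s.
λ = h/p = 6.626 × 10⁻³⁴ / 3.115 × 10⁻²² = 2.13 × 10⁻¹² m = 2130 fm.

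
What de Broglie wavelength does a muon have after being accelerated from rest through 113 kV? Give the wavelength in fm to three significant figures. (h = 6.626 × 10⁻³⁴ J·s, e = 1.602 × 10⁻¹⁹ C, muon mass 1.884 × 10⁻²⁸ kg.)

λ = 254 fm

KE = eV = 1.602 × 10⁻¹⁹ × 1.130 × 10⁵ = 1.810 × 10⁻¹⁴ J.
p = √(2mKE) = √(2 × 1.884 × 10⁻²⁸ × 1.810 × 10⁻¹⁴) = 2.612 × 10⁻²¹ kg·m/s.
λ = h/p = 6.626 × 10⁻³⁴ / 2.612 × 10⁻²¹ = 2.54 × 10⁻¹³ m = 254 fm.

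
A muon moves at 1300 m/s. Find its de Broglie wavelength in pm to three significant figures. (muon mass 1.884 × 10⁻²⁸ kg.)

λ = 2710 pm

p = mv = 1.884 × 10⁻²⁸ × 1300 = 2.449 × 10⁻²⁵ kg·m/s.
λ = h/p = 6.626 × 10⁻³⁴ / 2.449 × 10⁻²⁵ = 2.71 × 10⁻⁹ m = 2710 pm.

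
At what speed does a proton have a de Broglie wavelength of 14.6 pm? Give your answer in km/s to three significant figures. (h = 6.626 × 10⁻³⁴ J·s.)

p = h/λ = 6.626 × 10⁻³⁴ / 1.460 × 10⁻¹¹ = 4.538 × 10⁻²³ kg·m/s.
v = p/m = 4.538 × 10⁻²³ / 1.673 × 10⁻²⁷ = 2.71 × 10⁴ m/s = 27.1 km/s.

v = 27.1 km/s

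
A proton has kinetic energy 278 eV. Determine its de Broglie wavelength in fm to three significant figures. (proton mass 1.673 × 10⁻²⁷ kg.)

λ = 1720 fm

KE = 278 eV = 4.454 × 10⁻¹⁷ J.
p = √(2mKE) = √(2 × 1.673 × 10⁻²⁷ × 4.454 × 10⁻¹⁷) = 3.860 × 10⁻²² kg·m/s.
λ = h/p = 6.626 × 10⁻³⁴ / 3.860 × 10⁻²² = 1.72 × 10⁻¹² m = 1720 fm.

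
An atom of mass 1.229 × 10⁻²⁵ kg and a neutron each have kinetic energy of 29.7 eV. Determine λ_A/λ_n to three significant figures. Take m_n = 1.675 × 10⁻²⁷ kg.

λ_A/λ_n = 0.117

At fixed KE, p = √(2mKE) so λ = h/p ∝ 1/√m.
λ_A/λ_n = √(m_n/m_A) = √(1.675 × 10⁻²⁷/1.229 × 10⁻²⁵) = √(0.01363) = 0.117.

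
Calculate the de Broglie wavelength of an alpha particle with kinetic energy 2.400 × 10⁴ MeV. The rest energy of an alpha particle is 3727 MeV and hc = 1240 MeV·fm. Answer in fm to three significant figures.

Total energy E = KE + m₀c² = 2.400 × 10⁴ + 3727 = 27727 MeV.
(pc)² = E² − (m₀c²)² = (27727)² − (3727)² = 7.549 × 10⁸ MeV², so pc = 2.748 × 10⁴ MeV.
λ = hc/(pc) = 1240 MeV·fm / 2.748 × 10⁴ MeV = 0.0451 fm.

λ = 0.0451 fm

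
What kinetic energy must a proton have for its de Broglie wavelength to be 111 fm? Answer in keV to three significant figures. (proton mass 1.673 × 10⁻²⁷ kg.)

p = h/λ = 6.626 × 10⁻³⁴ / 1.110 × 10⁻¹³ = 5.969 × 10⁻²¹ kg·m/s.
KE = p²/(2m) = (5.969 × 10⁻²¹)² / (2 × 1.673 × 10⁻²⁷) = 1.065 × 10⁻¹⁴ J = 66.5 keV.

KE = 66.5 keV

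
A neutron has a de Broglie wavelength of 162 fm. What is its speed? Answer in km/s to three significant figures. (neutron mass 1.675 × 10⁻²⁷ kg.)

v = 2440 km/s

p = h/λ = 6.626 × 10⁻³⁴ / 1.620 × 10⁻¹³ = 4.090 × 10⁻²¹ kg·m/s.
v = p/m = 4.090 × 10⁻²¹ / 1.675 × 10⁻²⁷ = 2.44 × 10⁶ m/s = 2440 km/s.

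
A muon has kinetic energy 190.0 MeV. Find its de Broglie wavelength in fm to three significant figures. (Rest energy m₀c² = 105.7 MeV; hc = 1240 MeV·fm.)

Total energy E = KE + m₀c² = 190.0 + 105.7 = 295.7 MeV.
(pc)² = E² − (m₀c²)² = (295.7)² − (105.7)² = 7.627 × 10⁴ MeV², so pc = 276.2 MeV.
λ = hc/(pc) = 1240 MeV·fm / 276.2 MeV = 4.49 fm.

λ = 4.49 fm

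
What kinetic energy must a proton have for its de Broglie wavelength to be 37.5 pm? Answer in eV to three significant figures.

p = h/λ = 6.626 × 10⁻³⁴ / 3.750 × 10⁻¹¹ = 1.767 × 10⁻²³ kg·m/s.
KE = p²/(2m) = (1.767 × 10⁻²³)² / (2 × 1.673 × 10⁻²⁷) = 9.331 × 10⁻²⁰ J = 0.582 eV.

KE = 0.582 eV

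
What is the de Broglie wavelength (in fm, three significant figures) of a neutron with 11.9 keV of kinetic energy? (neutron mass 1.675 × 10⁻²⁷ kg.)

λ = 262 fm

KE = 11.9 keV = 1.906 × 10⁻¹⁵ J.
p = √(2mKE) = √(2 × 1.675 × 10⁻²⁷ × 1.906 × 10⁻¹⁵) = 2.527 × 10⁻²¹ kg·m/s.
λ = h/p = 6.626 × 10⁻³⁴ / 2.527 × 10⁻²¹ = 2.62 × 10⁻¹³ m = 262 fm.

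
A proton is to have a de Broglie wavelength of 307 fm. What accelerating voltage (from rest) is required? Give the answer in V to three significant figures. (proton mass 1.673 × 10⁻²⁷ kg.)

p = h/λ = 6.626 × 10⁻³⁴ / 3.070 × 10⁻¹³ = 2.158 × 10⁻²¹ kg·m/s.
KE = p²/(2m) = 1.392 × 10⁻¹⁵ J.
V = KE/e = 1.392 × 10⁻¹⁵ / (1.602 × 10⁻¹⁹) = 8690 V.

V = 8690 V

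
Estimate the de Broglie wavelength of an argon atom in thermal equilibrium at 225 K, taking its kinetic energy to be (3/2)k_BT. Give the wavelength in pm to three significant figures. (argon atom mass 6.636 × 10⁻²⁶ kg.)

KE = (3/2)k_BT = 1.5 × 1.381 × 10⁻²³ × 225 = 4.661 × 10⁻²¹ J.
p = √(2mKE) = √(2 × 6.636 × 10⁻²⁶ × 4.661 × 10⁻²¹) = 2.487 × 10⁻²³ kg·m/s.
λ = h/p = 2.66 × 10⁻¹¹ m = 26.6 pm.

λ = 26.6 pm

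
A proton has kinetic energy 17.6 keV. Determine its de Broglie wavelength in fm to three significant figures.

λ = 216 fm

KE = 17.6 keV = 2.820 × 10⁻¹⁵ J.
p = √(2mKE) = √(2 × 1.673 × 10⁻²⁷ × 2.820 × 10⁻¹⁵) = 3.072 × 10⁻²¹ kg·m/s.
λ = h/p = 6.626 × 10⁻³⁴ / 3.072 × 10⁻²¹ = 2.16 × 10⁻¹³ m = 216 fm.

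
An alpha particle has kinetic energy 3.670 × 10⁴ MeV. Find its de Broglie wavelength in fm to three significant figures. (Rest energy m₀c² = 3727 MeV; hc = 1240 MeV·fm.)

Total energy E = KE + m₀c² = 3.670 × 10⁴ + 3727 = 40427 MeV.
(pc)² = E² − (m₀c²)² = (40427)² − (3727)² = 1.620 × 10⁹ MeV², so pc = 4.025 × 10⁴ MeV.
λ = hc/(pc) = 1240 MeV·fm / 4.025 × 10⁴ MeV = 0.0308 fm.

λ = 0.0308 fm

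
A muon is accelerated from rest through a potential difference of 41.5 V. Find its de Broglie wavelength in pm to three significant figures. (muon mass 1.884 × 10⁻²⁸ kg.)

KE = eV = 1.602 × 10⁻¹⁹ × 41.50 = 6.648 × 10⁻¹⁸ J.
p = √(2mKE) = √(2 × 1.884 × 10⁻²⁸ × 6.648 × 10⁻¹⁸) = 5.005 × 10⁻²³ kg·m/s.
λ = h/p = 6.626 × 10⁻³⁴ / 5.005 × 10⁻²³ = 1.32 × 10⁻¹¹ m = 13.2 pm.

λ = 13.2 pm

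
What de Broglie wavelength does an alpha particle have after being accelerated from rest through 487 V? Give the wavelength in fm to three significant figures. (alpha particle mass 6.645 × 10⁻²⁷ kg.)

λ = 460 fm

KE = 2eV = 2 × 1.602 × 10⁻¹⁹ × 487.0 = 1.560 × 10⁻¹⁶ J.
p = √(2mKE) = √(2 × 6.645 × 10⁻²⁷ × 1.560 × 10⁻¹⁶) = 1.440 × 10⁻²¹ kg·m/s.
λ = h/p = 6.626 × 10⁻³⁴ / 1.440 × 10⁻²¹ = 4.60 × 10⁻¹³ m = 460 fm.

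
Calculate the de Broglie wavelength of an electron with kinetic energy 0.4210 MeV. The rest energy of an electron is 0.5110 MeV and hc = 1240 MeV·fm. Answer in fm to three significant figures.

λ = 1590 fm

Total energy E = KE + m₀c² = 0.4210 + 0.5110 = 0.9320 MeV.
(pc)² = E² − (m₀c²)² = (0.9320)² − (0.5110)² = 0.6075 MeV², so pc = 0.7794 MeV.
λ = hc/(pc) = 1240 MeV·fm / 0.7794 MeV = 1590 fm.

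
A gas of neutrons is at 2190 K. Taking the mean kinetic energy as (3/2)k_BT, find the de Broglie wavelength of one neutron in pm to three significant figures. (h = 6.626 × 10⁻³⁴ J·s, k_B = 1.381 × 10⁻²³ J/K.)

λ = 53.7 pm

KE = (3/2)k_BT = 1.5 × 1.381 × 10⁻²³ × 2190 = 4.537 × 10⁻²⁰ J.
p = √(2mKE) = √(2 × 1.675 × 10⁻²⁷ × 4.537 × 10⁻²⁰) = 1.233 × 10⁻²³ kg·m/s.
λ = h/p = 5.37 × 10⁻¹¹ m = 53.7 pm.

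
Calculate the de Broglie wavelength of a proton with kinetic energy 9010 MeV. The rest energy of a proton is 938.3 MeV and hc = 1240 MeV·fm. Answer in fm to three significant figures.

λ = 0.125 fm

Total energy E = KE + m₀c² = 9010 + 938.3 = 9948.3 MeV.
(pc)² = E² − (m₀c²)² = (9948.3)² − (938.3)² = 9.809 × 10⁷ MeV², so pc = 9904 MeV.
λ = hc/(pc) = 1240 MeV·fm / 9904 MeV = 0.125 fm.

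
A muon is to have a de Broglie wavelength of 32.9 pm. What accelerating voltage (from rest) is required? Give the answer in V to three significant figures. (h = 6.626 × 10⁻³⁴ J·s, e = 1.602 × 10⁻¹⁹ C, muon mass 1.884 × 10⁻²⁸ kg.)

p = h/λ = 6.626 × 10⁻³⁴ / 3.290 × 10⁻¹¹ = 2.014 × 10⁻²³ kg·m/s.
KE = p²/(2m) = 1.076 × 10⁻¹⁸ J.
V = KE/e = 1.076 × 10⁻¹⁸ / (1.602 × 10⁻¹⁹) = 6.72 V.

V = 6.72 V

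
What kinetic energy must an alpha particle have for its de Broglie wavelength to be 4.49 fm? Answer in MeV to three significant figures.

KE = 10.2 MeV

p = h/λ = 6.626 × 10⁻³⁴ / 4.490 × 10⁻¹⁵ = 1.476 × 10⁻¹⁹ kg·m/s.
KE = p²/(2m) = (1.476 × 10⁻¹⁹)² / (2 × 6.645 × 10⁻²⁷) = 1.639 × 10⁻¹² J = 10.2 MeV.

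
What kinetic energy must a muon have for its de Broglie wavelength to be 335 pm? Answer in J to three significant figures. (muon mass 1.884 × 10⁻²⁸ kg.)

p = h/λ = 6.626 × 10⁻³⁴ / 3.350 × 10⁻¹⁰ = 1.978 × 10⁻²⁴ kg·m/s.
KE = p²/(2m) = (1.978 × 10⁻²⁴)² / (2 × 1.884 × 10⁻²⁸) = 1.038 × 10⁻²⁰ J = 1.04 × 10⁻²⁰ J.

KE = 1.04 × 10⁻²⁰ J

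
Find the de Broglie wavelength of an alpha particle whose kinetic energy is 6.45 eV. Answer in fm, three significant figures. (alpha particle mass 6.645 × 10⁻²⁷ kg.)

KE = 6.45 eV = 1.033 × 10⁻¹⁸ J.
p = √(2mKE) = √(2 × 6.645 × 10⁻²⁷ × 1.033 × 10⁻¹⁸) = 1.172 × 10⁻²² kg·m/s.
λ = h/p = 6.626 × 10⁻³⁴ / 1.172 × 10⁻²² = 5.65 × 10⁻¹² m = 5650 fm.

λ = 5650 fm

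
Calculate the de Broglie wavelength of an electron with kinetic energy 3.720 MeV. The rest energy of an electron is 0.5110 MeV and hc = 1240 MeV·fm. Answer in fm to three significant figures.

λ = 295 fm

Total energy E = KE + m₀c² = 3.720 + 0.5110 = 4.2310 MeV.
(pc)² = E² − (m₀c²)² = (4.2310)² − (0.5110)² = 17.64 MeV², so pc = 4.200 MeV.
λ = hc/(pc) = 1240 MeV·fm / 4.200 MeV = 295 fm.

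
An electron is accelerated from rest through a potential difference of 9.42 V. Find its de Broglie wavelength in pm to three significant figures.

KE = eV = 1.602 × 10⁻¹⁹ × 9.420 = 1.509 × 10⁻¹⁸ J.
p = √(2mKE) = √(2 × 9.109 × 10⁻³¹ × 1.509 × 10⁻¹⁸) = 1.658 × 10⁻²⁴ kg·m/s.
λ = h/p = 6.626 × 10⁻³⁴ / 1.658 × 10⁻²⁴ = 4.00 × 10⁻¹⁰ m = 400 pm.

λ = 400 pm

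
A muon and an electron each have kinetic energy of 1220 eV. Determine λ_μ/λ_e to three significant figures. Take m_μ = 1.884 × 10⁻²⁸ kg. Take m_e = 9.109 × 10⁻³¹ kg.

At fixed KE, p = √(2mKE) so λ = h/p ∝ 1/√m.
λ_μ/λ_e = √(m_e/m_μ) = √(9.109 × 10⁻³¹/1.884 × 10⁻²⁸) = √(4.835 × 10⁻³) = 0.0695.

λ_μ/λ_e = 0.0695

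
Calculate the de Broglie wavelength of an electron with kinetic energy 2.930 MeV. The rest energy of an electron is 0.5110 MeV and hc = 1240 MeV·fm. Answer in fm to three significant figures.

λ = 364 fm

Total energy E = KE + m₀c² = 2.930 + 0.5110 = 3.4410 MeV.
(pc)² = E² − (m₀c²)² = (3.4410)² − (0.5110)² = 11.58 MeV², so pc = 3.403 MeV.
λ = hc/(pc) = 1240 MeV·fm / 3.403 MeV = 364 fm.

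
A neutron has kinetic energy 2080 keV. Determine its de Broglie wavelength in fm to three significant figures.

λ = 19.8 fm

KE = 2080 keV = 3.332 × 10⁻¹³ J.
p = √(2mKE) = √(2 × 1.675 × 10⁻²⁷ × 3.332 × 10⁻¹³) = 3.341 × 10⁻²⁰ kg·m/s.
λ = h/p = 6.626 × 10⁻³⁴ / 3.341 × 10⁻²⁰ = 1.98 × 10⁻¹⁴ m = 19.8 fm.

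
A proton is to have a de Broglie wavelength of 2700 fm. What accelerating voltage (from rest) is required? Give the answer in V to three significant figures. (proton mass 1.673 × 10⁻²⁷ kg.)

V = 112 V

p = h/λ = 6.626 × 10⁻³⁴ / 2.700 × 10⁻¹² = 2.454 × 10⁻²² kg·m/s.
KE = p²/(2m) = 1.800 × 10⁻¹⁷ J.
V = KE/e = 1.800 × 10⁻¹⁷ / (1.602 × 10⁻¹⁹) = 112 V.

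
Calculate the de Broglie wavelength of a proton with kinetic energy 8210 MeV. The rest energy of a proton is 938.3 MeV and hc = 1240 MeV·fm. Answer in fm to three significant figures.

Total energy E = KE + m₀c² = 8210 + 938.3 = 9148.3 MeV.
(pc)² = E² − (m₀c²)² = (9148.3)² − (938.3)² = 8.281 × 10⁷ MeV², so pc = 9100 MeV.
λ = hc/(pc) = 1240 MeV·fm / 9100 MeV = 0.136 fm.

λ = 0.136 fm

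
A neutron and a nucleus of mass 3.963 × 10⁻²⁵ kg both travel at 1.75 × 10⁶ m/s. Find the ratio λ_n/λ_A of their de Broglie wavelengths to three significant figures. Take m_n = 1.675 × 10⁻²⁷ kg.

At fixed v, p = mv so λ = h/(mv) ∝ 1/m.
λ_n/λ_A = m_A/m_n = 3.963 × 10⁻²⁵/1.675 × 10⁻²⁷ = 237.

λ_n/λ_A = 237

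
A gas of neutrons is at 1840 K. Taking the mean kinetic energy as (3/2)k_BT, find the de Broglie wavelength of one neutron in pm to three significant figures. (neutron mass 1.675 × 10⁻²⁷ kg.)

KE = (3/2)k_BT = 1.5 × 1.381 × 10⁻²³ × 1840 = 3.812 × 10⁻²⁰ J.
p = √(2mKE) = √(2 × 1.675 × 10⁻²⁷ × 3.812 × 10⁻²⁰) = 1.130 × 10⁻²³ kg·m/s.
λ = h/p = 5.86 × 10⁻¹¹ m = 58.6 pm.

λ = 58.6 pm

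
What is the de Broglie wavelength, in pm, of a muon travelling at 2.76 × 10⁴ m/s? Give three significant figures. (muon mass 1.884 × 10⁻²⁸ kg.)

p = mv = 1.884 × 10⁻²⁸ × 2.76 × 10⁴ = 5.200 × 10⁻²⁴ kg·m/s.
λ = h/p = 6.626 × 10⁻³⁴ / 5.200 × 10⁻²⁴ = 1.27 × 10⁻¹⁰ m = 127 pm.

λ = 127 pm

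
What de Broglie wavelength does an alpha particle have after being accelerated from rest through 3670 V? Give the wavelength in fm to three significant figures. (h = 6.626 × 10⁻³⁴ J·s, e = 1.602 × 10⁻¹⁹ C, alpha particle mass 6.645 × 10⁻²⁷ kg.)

λ = 168 fm

KE = 2eV = 2 × 1.602 × 10⁻¹⁹ × 3670 = 1.176 × 10⁻¹⁵ J.
p = √(2mKE) = √(2 × 6.645 × 10⁻²⁷ × 1.176 × 10⁻¹⁵) = 3.953 × 10⁻²¹ kg·m/s.
λ = h/p = 6.626 × 10⁻³⁴ / 3.953 × 10⁻²¹ = 1.68 × 10⁻¹³ m = 168 fm.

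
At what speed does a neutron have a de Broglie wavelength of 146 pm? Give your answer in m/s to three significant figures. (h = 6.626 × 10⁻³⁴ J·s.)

v = 2710 m/s

p = h/λ = 6.626 × 10⁻³⁴ / 1.460 × 10⁻¹⁰ = 4.538 × 10⁻²⁴ kg·m/s.
v = p/m = 4.538 × 10⁻²⁴ / 1.675 × 10⁻²⁷ = 2.71 × 10³ m/s = 2710 m/s.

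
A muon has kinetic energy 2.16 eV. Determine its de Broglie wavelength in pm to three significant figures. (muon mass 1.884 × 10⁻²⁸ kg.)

λ = 58.0 pm

KE = 2.16 eV = 3.460 × 10⁻¹⁹ J.
p = √(2mKE) = √(2 × 1.884 × 10⁻²⁸ × 3.460 × 10⁻¹⁹) = 1.142 × 10⁻²³ kg·m/s.
λ = h/p = 6.626 × 10⁻³⁴ / 1.142 × 10⁻²³ = 5.80 × 10⁻¹¹ m = 58.0 pm.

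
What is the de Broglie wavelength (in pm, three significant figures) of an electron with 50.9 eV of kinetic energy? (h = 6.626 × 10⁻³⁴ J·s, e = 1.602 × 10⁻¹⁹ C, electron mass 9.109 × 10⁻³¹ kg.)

λ = 172 pm

KE = 50.9 eV = 8.154 × 10⁻¹⁸ J.
p = √(2mKE) = √(2 × 9.109 × 10⁻³¹ × 8.154 × 10⁻¹⁸) = 3.854 × 10⁻²⁴ kg·m/s.
λ = h/p = 6.626 × 10⁻³⁴ / 3.854 × 10⁻²⁴ = 1.72 × 10⁻¹⁰ m = 172 pm.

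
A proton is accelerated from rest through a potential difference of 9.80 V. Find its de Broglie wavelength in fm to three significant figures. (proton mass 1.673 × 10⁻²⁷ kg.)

λ = 9140 fm

KE = eV = 1.602 × 10⁻¹⁹ × 9.800 = 1.570 × 10⁻¹⁸ J.
p = √(2mKE) = √(2 × 1.673 × 10⁻²⁷ × 1.570 × 10⁻¹⁸) = 7.248 × 10⁻²³ kg·m/s.
λ = h/p = 6.626 × 10⁻³⁴ / 7.248 × 10⁻²³ = 9.14 × 10⁻¹² m = 9140 fm.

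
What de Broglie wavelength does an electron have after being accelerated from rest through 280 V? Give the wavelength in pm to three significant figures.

λ = 73.3 pm

KE = eV = 1.602 × 10⁻¹⁹ × 280.0 = 4.486 × 10⁻¹⁷ J.
p = √(2mKE) = √(2 × 9.109 × 10⁻³¹ × 4.486 × 10⁻¹⁷) = 9.040 × 10⁻²⁴ kg·m/s.
λ = h/p = 6.626 × 10⁻³⁴ / 9.040 × 10⁻²⁴ = 7.33 × 10⁻¹¹ m = 73.3 pm.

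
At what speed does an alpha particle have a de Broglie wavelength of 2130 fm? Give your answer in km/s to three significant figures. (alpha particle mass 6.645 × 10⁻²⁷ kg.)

p = h/λ = 6.626 × 10⁻³⁴ / 2.130 × 10⁻¹² = 3.111 × 10⁻²² kg·m/s.
v = p/m = 3.111 × 10⁻²² / 6.645 × 10⁻²⁷ = 4.68 × 10⁴ m/s = 46.8 km/s.

v = 46.8 km/s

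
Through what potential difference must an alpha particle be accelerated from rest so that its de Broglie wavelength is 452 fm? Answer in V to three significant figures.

V = 505 V

p = h/λ = 6.626 × 10⁻³⁴ / 4.520 × 10⁻¹³ = 1.466 × 10⁻²¹ kg·m/s.
KE = p²/(2m) = 1.617 × 10⁻¹⁶ J.
V = KE/2e = 1.617 × 10⁻¹⁶ / (2 × 1.602 × 10⁻¹⁹) = 505 V.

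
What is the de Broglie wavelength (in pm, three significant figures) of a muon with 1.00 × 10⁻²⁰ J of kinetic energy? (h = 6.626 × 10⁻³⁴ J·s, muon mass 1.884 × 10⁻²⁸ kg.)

p = √(2mKE) = √(2 × 1.884 × 10⁻²⁸ × 1.000 × 10⁻²⁰) = 1.941 × 10⁻²⁴ kg·m/s.
λ = h/p = 6.626 × 10⁻³⁴ / 1.941 × 10⁻²⁴ = 3.41 × 10⁻¹⁰ m = 341 pm.

λ = 341 pm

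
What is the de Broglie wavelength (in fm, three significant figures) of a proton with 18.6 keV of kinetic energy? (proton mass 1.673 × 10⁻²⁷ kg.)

λ = 210 fm

KE = 18.6 keV = 2.980 × 10⁻¹⁵ J.
p = √(2mKE) = √(2 × 1.673 × 10⁻²⁷ × 2.980 × 10⁻¹⁵) = 3.158 × 10⁻²¹ kg·m/s.
λ = h/p = 6.626 × 10⁻³⁴ / 3.158 × 10⁻²¹ = 2.10 × 10⁻¹³ m = 210 fm.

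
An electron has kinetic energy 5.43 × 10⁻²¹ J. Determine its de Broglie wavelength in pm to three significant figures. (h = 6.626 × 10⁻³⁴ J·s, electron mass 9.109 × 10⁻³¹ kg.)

λ = 6660 pm

p = √(2mKE) = √(2 × 9.109 × 10⁻³¹ × 5.430 × 10⁻²¹) = 9.946 × 10⁻²⁶ kg·m/s.
λ = h/p = 6.626 × 10⁻³⁴ / 9.946 × 10⁻²⁶ = 6.66 × 10⁻⁹ m = 6660 pm.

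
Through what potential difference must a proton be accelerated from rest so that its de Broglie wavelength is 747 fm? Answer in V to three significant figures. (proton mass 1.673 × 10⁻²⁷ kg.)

V = 1470 V

p = h/λ = 6.626 × 10⁻³⁴ / 7.470 × 10⁻¹³ = 8.870 × 10⁻²² kg·m/s.
KE = p²/(2m) = 2.351 × 10⁻¹⁶ J.
V = KE/e = 2.351 × 10⁻¹⁶ / (1.602 × 10⁻¹⁹) = 1470 V.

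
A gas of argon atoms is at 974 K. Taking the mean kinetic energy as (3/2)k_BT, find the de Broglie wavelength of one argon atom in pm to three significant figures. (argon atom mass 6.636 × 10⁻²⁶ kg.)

λ = 12.8 pm

KE = (3/2)k_BT = 1.5 × 1.381 × 10⁻²³ × 974 = 2.018 × 10⁻²⁰ J.
p = √(2mKE) = √(2 × 6.636 × 10⁻²⁶ × 2.018 × 10⁻²⁰) = 5.175 × 10⁻²³ kg·m/s.
λ = h/p = 1.28 × 10⁻¹¹ m = 12.8 pm.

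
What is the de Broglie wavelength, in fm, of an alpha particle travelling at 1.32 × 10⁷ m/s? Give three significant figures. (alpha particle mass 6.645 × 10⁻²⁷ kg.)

p = mv = 6.645 × 10⁻²⁷ × 1.32 × 10⁷ = 8.771 × 10⁻²⁰ kg·m/s.
λ = h/p = 6.626 × 10⁻³⁴ / 8.771 × 10⁻²⁰ = 7.55 × 10⁻¹⁵ m = 7.55 fm.

λ = 7.55 fm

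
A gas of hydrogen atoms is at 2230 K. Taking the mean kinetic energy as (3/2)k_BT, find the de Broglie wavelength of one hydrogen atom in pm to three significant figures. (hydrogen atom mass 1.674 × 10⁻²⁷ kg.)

KE = (3/2)k_BT = 1.5 × 1.381 × 10⁻²³ × 2230 = 4.619 × 10⁻²⁰ J.
p = √(2mKE) = √(2 × 1.674 × 10⁻²⁷ × 4.619 × 10⁻²⁰) = 1.244 × 10⁻²³ kg·m/s.
λ = h/p = 5.33 × 10⁻¹¹ m = 53.3 pm.

λ = 53.3 pm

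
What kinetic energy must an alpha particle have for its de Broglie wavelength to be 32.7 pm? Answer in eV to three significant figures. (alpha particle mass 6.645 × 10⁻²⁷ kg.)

p = h/λ = 6.626 × 10⁻³⁴ / 3.270 × 10⁻¹¹ = 2.026 × 10⁻²³ kg·m/s.
KE = p²/(2m) = (2.026 × 10⁻²³)² / (2 × 6.645 × 10⁻²⁷) = 3.089 × 10⁻²⁰ J = 0.193 eV.

KE = 0.193 eV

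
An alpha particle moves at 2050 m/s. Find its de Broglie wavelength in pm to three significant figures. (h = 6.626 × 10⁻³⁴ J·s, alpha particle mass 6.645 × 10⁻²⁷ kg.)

p = mv = 6.645 × 10⁻²⁷ × 2050 = 1.362 × 10⁻²³ kg·m/s.
λ = h/p = 6.626 × 10⁻³⁴ / 1.362 × 10⁻²³ = 4.86 × 10⁻¹¹ m = 48.6 pm.

λ = 48.6 pm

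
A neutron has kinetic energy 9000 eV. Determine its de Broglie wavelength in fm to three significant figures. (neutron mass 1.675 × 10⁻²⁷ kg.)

KE = 9000 eV = 1.442 × 10⁻¹⁵ J.
p = √(2mKE) = √(2 × 1.675 × 10⁻²⁷ × 1.442 × 10⁻¹⁵) = 2.198 × 10⁻²¹ kg·m/s.
λ = h/p = 6.626 × 10⁻³⁴ / 2.198 × 10⁻²¹ = 3.01 × 10⁻¹³ m = 301 fm.

λ = 301 fm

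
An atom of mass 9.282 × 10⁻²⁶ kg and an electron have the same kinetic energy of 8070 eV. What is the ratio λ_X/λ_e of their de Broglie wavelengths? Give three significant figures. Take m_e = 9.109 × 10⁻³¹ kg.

λ_X/λ_e = 3.13 × 10⁻³

At fixed KE, p = √(2mKE) so λ = h/p ∝ 1/√m.
λ_X/λ_e = √(m_e/m_X) = √(9.109 × 10⁻³¹/9.282 × 10⁻²⁶) = √(9.814 × 10⁻⁶) = 3.13 × 10⁻³.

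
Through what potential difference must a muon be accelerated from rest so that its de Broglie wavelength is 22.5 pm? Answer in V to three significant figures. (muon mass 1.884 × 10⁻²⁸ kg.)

p = h/λ = 6.626 × 10⁻³⁴ / 2.250 × 10⁻¹¹ = 2.945 × 10⁻²³ kg·m/s.
KE = p²/(2m) = 2.302 × 10⁻¹⁸ J.
V = KE/e = 2.302 × 10⁻¹⁸ / (1.602 × 10⁻¹⁹) = 14.4 V.

V = 14.4 V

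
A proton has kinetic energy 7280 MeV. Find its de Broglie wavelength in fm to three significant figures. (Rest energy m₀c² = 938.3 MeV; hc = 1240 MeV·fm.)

λ = 0.152 fm

Total energy E = KE + m₀c² = 7280 + 938.3 = 8218.3 MeV.
(pc)² = E² − (m₀c²)² = (8218.3)² − (938.3)² = 6.666 × 10⁷ MeV², so pc = 8165 MeV.
λ = hc/(pc) = 1240 MeV·fm / 8165 MeV = 0.152 fm.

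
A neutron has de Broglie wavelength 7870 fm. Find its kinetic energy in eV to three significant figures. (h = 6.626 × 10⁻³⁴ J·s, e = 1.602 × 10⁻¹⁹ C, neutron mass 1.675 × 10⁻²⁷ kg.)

p = h/λ = 6.626 × 10⁻³⁴ / 7.870 × 10⁻¹² = 8.419 × 10⁻²³ kg·m/s.
KE = p²/(2m) = (8.419 × 10⁻²³)² / (2 × 1.675 × 10⁻²⁷) = 2.116 × 10⁻¹⁸ J = 13.2 eV.

KE = 13.2 eV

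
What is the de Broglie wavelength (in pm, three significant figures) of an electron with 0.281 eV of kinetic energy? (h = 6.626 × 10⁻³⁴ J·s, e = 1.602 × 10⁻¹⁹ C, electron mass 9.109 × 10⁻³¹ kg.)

KE = 0.281 eV = 4.502 × 10⁻²⁰ J.
p = √(2mKE) = √(2 × 9.109 × 10⁻³¹ × 4.502 × 10⁻²⁰) = 2.864 × 10⁻²⁵ kg·m/s.
λ = h/p = 6.626 × 10⁻³⁴ / 2.864 × 10⁻²⁵ = 2.31 × 10⁻⁹ m = 2310 pm.

λ = 2310 pm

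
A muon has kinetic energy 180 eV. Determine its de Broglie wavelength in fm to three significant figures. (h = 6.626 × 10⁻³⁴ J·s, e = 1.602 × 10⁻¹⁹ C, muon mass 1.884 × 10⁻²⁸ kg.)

KE = 180 eV = 2.884 × 10⁻¹⁷ J.
p = √(2mKE) = √(2 × 1.884 × 10⁻²⁸ × 2.884 × 10⁻¹⁷) = 1.042 × 10⁻²² kg·m/s.
λ = h/p = 6.626 × 10⁻³⁴ / 1.042 × 10⁻²² = 6.36 × 10⁻¹² m = 6360 fm.

λ = 6360 fm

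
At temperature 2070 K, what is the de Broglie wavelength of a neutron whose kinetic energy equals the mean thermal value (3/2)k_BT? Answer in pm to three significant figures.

λ = 55.3 pm

KE = (3/2)k_BT = 1.5 × 1.381 × 10⁻²³ × 2070 = 4.288 × 10⁻²⁰ J.
p = √(2mKE) = √(2 × 1.675 × 10⁻²⁷ × 4.288 × 10⁻²⁰) = 1.199 × 10⁻²³ kg·m/s.
λ = h/p = 5.53 × 10⁻¹¹ m = 55.3 pm.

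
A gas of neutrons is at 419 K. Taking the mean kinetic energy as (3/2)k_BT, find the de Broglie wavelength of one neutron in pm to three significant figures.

λ = 123 pm

KE = (3/2)k_BT = 1.5 × 1.381 × 10⁻²³ × 419 = 8.680 × 10⁻²¹ J.
p = √(2mKE) = √(2 × 1.675 × 10⁻²⁷ × 8.680 × 10⁻²¹) = 5.392 × 10⁻²⁴ kg·m/s.
λ = h/p = 1.23 × 10⁻¹⁰ m = 123 pm.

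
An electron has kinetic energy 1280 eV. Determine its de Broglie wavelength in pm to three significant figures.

λ = 34.3 pm

KE = 1280 eV = 2.051 × 10⁻¹⁶ J.
p = √(2mKE) = √(2 × 9.109 × 10⁻³¹ × 2.051 × 10⁻¹⁶) = 1.933 × 10⁻²³ kg·m/s.
λ = h/p = 6.626 × 10⁻³⁴ / 1.933 × 10⁻²³ = 3.43 × 10⁻¹¹ m = 34.3 pm.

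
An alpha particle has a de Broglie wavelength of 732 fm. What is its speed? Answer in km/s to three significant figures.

p = h/λ = 6.626 × 10⁻³⁴ / 7.320 × 10⁻¹³ = 9.052 × 10⁻²² kg·m/s.
v = p/m = 9.052 × 10⁻²² / 6.645 × 10⁻²⁷ = 1.36 × 10⁵ m/s = 136 km/s.

v = 136 km/s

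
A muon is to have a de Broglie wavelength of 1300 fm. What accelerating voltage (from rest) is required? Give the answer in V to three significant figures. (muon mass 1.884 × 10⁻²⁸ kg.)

V = 4300 V

p = h/λ = 6.626 × 10⁻³⁴ / 1.300 × 10⁻¹² = 5.097 × 10⁻²² kg·m/s.
KE = p²/(2m) = 6.895 × 10⁻¹⁶ J.
V = KE/e = 6.895 × 10⁻¹⁶ / (1.602 × 10⁻¹⁹) = 4300 V.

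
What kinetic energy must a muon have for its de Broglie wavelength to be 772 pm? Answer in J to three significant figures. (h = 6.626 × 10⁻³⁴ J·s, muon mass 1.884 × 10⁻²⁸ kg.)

p = h/λ = 6.626 × 10⁻³⁴ / 7.720 × 10⁻¹⁰ = 8.583 × 10⁻²⁵ kg·m/s.
KE = p²/(2m) = (8.583 × 10⁻²⁵)² / (2 × 1.884 × 10⁻²⁸) = 1.955 × 10⁻²¹ J = 1.96 × 10⁻²¹ J.

KE = 1.96 × 10⁻²¹ J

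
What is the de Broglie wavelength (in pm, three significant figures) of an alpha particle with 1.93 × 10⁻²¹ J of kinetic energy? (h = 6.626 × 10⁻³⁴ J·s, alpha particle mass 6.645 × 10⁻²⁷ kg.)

p = √(2mKE) = √(2 × 6.645 × 10⁻²⁷ × 1.930 × 10⁻²¹) = 5.065 × 10⁻²⁴ kg·m/s.
λ = h/p = 6.626 × 10⁻³⁴ / 5.065 × 10⁻²⁴ = 1.31 × 10⁻¹⁰ m = 131 pm.

λ = 131 pm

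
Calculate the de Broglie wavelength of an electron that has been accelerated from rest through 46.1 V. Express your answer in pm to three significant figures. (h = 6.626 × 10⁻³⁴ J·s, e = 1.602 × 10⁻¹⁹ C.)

λ = 181 pm

KE = eV = 1.602 × 10⁻¹⁹ × 46.10 = 7.385 × 10⁻¹⁸ J.
p = √(2mKE) = √(2 × 9.109 × 10⁻³¹ × 7.385 × 10⁻¹⁸) = 3.668 × 10⁻²⁴ kg·m/s.
λ = h/p = 6.626 × 10⁻³⁴ / 3.668 × 10⁻²⁴ = 1.81 × 10⁻¹⁰ m = 181 pm.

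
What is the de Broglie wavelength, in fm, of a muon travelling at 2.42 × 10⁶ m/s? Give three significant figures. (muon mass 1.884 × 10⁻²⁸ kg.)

λ = 1450 fm

p = mv = 1.884 × 10⁻²⁸ × 2.42 × 10⁶ = 4.559 × 10⁻²² kg·m/s.
λ = h/p = 6.626 × 10⁻³⁴ / 4.559 × 10⁻²² = 1.45 × 10⁻¹² m = 1450 fm.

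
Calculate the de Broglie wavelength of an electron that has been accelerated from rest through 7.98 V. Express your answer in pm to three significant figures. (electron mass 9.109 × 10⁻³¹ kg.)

KE = eV = 1.602 × 10⁻¹⁹ × 7.980 = 1.278 × 10⁻¹⁸ J.
p = √(2mKE) = √(2 × 9.109 × 10⁻³¹ × 1.278 × 10⁻¹⁸) = 1.526 × 10⁻²⁴ kg·m/s.
λ = h/p = 6.626 × 10⁻³⁴ / 1.526 × 10⁻²⁴ = 4.34 × 10⁻¹⁰ m = 434 pm.

λ = 434 pm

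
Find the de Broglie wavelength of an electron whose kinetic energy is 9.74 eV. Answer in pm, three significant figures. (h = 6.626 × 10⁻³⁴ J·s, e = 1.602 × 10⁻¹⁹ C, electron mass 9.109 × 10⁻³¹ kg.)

KE = 9.74 eV = 1.560 × 10⁻¹⁸ J.
p = √(2mKE) = √(2 × 9.109 × 10⁻³¹ × 1.560 × 10⁻¹⁸) = 1.686 × 10⁻²⁴ kg·m/s.
λ = h/p = 6.626 × 10⁻³⁴ / 1.686 × 10⁻²⁴ = 3.93 × 10⁻¹⁰ m = 393 pm.

λ = 393 pm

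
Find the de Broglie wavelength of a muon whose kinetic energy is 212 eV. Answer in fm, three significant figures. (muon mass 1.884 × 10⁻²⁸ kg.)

λ = 5860 fm

KE = 212 eV = 3.396 × 10⁻¹⁷ J.
p = √(2mKE) = √(2 × 1.884 × 10⁻²⁸ × 3.396 × 10⁻¹⁷) = 1.131 × 10⁻²² kg·m/s.
λ = h/p = 6.626 × 10⁻³⁴ / 1.131 × 10⁻²² = 5.86 × 10⁻¹² m = 5860 fm.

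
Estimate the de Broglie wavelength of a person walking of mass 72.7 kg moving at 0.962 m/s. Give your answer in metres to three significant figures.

p = mv = 72.7 × 0.962 = 6.994 × 10¹ kg·m/s.
λ = h/p = 6.626 × 10⁻³⁴ / 6.994 × 10¹ = 9.47 × 10⁻³⁶ m.

λ = 9.47 × 10⁻³⁶ m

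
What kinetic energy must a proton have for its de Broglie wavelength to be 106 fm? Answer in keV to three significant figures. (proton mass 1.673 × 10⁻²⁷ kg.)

KE = 72.9 keV

p = h/λ = 6.626 × 10⁻³⁴ / 1.060 × 10⁻¹³ = 6.251 × 10⁻²¹ kg·m/s.
KE = p²/(2m) = (6.251 × 10⁻²¹)² / (2 × 1.673 × 10⁻²⁷) = 1.168 × 10⁻¹⁴ J = 72.9 keV.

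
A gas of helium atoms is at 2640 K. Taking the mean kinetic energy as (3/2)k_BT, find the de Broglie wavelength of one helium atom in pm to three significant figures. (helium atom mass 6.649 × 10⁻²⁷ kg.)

λ = 24.6 pm

KE = (3/2)k_BT = 1.5 × 1.381 × 10⁻²³ × 2640 = 5.469 × 10⁻²⁰ J.
p = √(2mKE) = √(2 × 6.649 × 10⁻²⁷ × 5.469 × 10⁻²⁰) = 2.697 × 10⁻²³ kg·m/s.
λ = h/p = 2.46 × 10⁻¹¹ m = 24.6 pm.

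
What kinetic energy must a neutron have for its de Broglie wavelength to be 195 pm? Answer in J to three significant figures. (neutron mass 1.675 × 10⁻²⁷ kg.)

KE = 3.45 × 10⁻²¹ J

p = h/λ = 6.626 × 10⁻³⁴ / 1.950 × 10⁻¹⁰ = 3.398 × 10⁻²⁴ kg·m/s.
KE = p²/(2m) = (3.398 × 10⁻²⁴)² / (2 × 1.675 × 10⁻²⁷) = 3.447 × 10⁻²¹ J = 3.45 × 10⁻²¹ J.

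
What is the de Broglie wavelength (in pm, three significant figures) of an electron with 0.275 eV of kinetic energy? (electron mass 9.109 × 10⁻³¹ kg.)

KE = 0.275 eV = 4.406 × 10⁻²⁰ J.
p = √(2mKE) = √(2 × 9.109 × 10⁻³¹ × 4.406 × 10⁻²⁰) = 2.833 × 10⁻²⁵ kg·m/s.
λ = h/p = 6.626 × 10⁻³⁴ / 2.833 × 10⁻²⁵ = 2.34 × 10⁻⁹ m = 2340 pm.

λ = 2340 pm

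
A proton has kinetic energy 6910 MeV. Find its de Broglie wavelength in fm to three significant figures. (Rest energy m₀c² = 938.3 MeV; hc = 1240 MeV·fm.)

Total energy E = KE + m₀c² = 6910 + 938.3 = 7848.3 MeV.
(pc)² = E² − (m₀c²)² = (7848.3)² − (938.3)² = 6.072 × 10⁷ MeV², so pc = 7792 MeV.
λ = hc/(pc) = 1240 MeV·fm / 7792 MeV = 0.159 fm.

λ = 0.159 fm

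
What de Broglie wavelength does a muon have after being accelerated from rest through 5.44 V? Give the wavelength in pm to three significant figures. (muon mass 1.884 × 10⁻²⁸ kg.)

λ = 36.6 pm

KE = eV = 1.602 × 10⁻¹⁹ × 5.440 = 8.715 × 10⁻¹⁹ J.
p = √(2mKE) = √(2 × 1.884 × 10⁻²⁸ × 8.715 × 10⁻¹⁹) = 1.812 × 10⁻²³ kg·m/s.
λ = h/p = 6.626 × 10⁻³⁴ / 1.812 × 10⁻²³ = 3.66 × 10⁻¹¹ m = 36.6 pm.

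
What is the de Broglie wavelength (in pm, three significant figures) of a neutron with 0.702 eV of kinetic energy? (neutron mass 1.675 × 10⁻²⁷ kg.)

KE = 0.702 eV = 1.125 × 10⁻¹⁹ J.
p = √(2mKE) = √(2 × 1.675 × 10⁻²⁷ × 1.125 × 10⁻¹⁹) = 1.941 × 10⁻²³ kg·m/s.
λ = h/p = 6.626 × 10⁻³⁴ / 1.941 × 10⁻²³ = 3.41 × 10⁻¹¹ m = 34.1 pm.

λ = 34.1 pm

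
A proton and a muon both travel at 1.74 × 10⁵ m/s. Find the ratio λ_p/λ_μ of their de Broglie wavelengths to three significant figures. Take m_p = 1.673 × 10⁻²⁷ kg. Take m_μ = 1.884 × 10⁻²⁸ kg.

λ_p/λ_μ = 0.113

At fixed v, p = mv so λ = h/(mv) ∝ 1/m.
λ_p/λ_μ = m_μ/m_p = 1.884 × 10⁻²⁸/1.673 × 10⁻²⁷ = 0.113.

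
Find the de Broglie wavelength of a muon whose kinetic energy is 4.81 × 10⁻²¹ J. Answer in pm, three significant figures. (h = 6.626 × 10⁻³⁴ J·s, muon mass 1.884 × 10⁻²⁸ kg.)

λ = 492 pm

p = √(2mKE) = √(2 × 1.884 × 10⁻²⁸ × 4.810 × 10⁻²¹) = 1.346 × 10⁻²⁴ kg·m/s.
λ = h/p = 6.626 × 10⁻³⁴ / 1.346 × 10⁻²⁴ = 4.92 × 10⁻¹⁰ m = 492 pm.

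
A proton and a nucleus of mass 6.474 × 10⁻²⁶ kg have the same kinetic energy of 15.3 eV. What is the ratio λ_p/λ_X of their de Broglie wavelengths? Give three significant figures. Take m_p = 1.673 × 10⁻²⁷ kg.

At fixed KE, p = √(2mKE) so λ = h/p ∝ 1/√m.
λ_p/λ_X = √(m_X/m_p) = √(6.474 × 10⁻²⁶/1.673 × 10⁻²⁷) = √(38.70) = 6.22.

λ_p/λ_X = 6.22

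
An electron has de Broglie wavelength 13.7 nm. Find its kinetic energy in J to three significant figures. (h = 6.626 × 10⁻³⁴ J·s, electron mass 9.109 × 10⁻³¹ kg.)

KE = 1.28 × 10⁻²¹ J

p = h/λ = 6.626 × 10⁻³⁴ / 1.370 × 10⁻⁸ = 4.836 × 10⁻²⁶ kg·m/s.
KE = p²/(2m) = (4.836 × 10⁻²⁶)² / (2 × 9.109 × 10⁻³¹) = 1.284 × 10⁻²¹ J = 1.28 × 10⁻²¹ J.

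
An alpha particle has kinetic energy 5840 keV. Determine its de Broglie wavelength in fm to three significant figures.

KE = 5840 keV = 9.356 × 10⁻¹³ J.
p = √(2mKE) = √(2 × 6.645 × 10⁻²⁷ × 9.356 × 10⁻¹³) = 1.115 × 10⁻¹⁹ kg·m/s.
λ = h/p = 6.626 × 10⁻³⁴ / 1.115 × 10⁻¹⁹ = 5.94 × 10⁻¹⁵ m = 5.94 fm.

λ = 5.94 fm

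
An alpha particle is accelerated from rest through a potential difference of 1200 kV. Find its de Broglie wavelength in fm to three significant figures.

KE = 2eV = 2 × 1.602 × 10⁻¹⁹ × 1.200 × 10⁶ = 3.845 × 10⁻¹³ J.
p = √(2mKE) = √(2 × 6.645 × 10⁻²⁷ × 3.845 × 10⁻¹³) = 7.148 × 10⁻²⁰ kg·m/s.
λ = h/p = 6.626 × 10⁻³⁴ / 7.148 × 10⁻²⁰ = 9.27 × 10⁻¹⁵ m = 9.27 fm.

λ = 9.27 fm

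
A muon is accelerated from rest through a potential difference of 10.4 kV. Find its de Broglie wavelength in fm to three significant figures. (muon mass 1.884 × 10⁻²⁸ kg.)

KE = eV = 1.602 × 10⁻¹⁹ × 1.040 × 10⁴ = 1.666 × 10⁻¹⁵ J.
p = √(2mKE) = √(2 × 1.884 × 10⁻²⁸ × 1.666 × 10⁻¹⁵) = 7.923 × 10⁻²² kg·m/s.
λ = h/p = 6.626 × 10⁻³⁴ / 7.923 × 10⁻²² = 8.36 × 10⁻¹³ m = 836 fm.

λ = 836 fm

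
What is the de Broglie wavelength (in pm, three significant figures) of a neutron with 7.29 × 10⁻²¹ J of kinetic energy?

λ = 134 pm

p = √(2mKE) = √(2 × 1.675 × 10⁻²⁷ × 7.290 × 10⁻²¹) = 4.942 × 10⁻²⁴ kg·m/s.
λ = h/p = 6.626 × 10⁻³⁴ / 4.942 × 10⁻²⁴ = 1.34 × 10⁻¹⁰ m = 134 pm.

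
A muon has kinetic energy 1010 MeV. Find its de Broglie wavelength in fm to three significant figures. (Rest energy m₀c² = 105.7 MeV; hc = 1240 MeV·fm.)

Total energy E = KE + m₀c² = 1010 + 105.7 = 1115.7 MeV.
(pc)² = E² − (m₀c²)² = (1115.7)² − (105.7)² = 1.234 × 10⁶ MeV², so pc = 1111 MeV.
λ = hc/(pc) = 1240 MeV·fm / 1111 MeV = 1.12 fm.

λ = 1.12 fm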